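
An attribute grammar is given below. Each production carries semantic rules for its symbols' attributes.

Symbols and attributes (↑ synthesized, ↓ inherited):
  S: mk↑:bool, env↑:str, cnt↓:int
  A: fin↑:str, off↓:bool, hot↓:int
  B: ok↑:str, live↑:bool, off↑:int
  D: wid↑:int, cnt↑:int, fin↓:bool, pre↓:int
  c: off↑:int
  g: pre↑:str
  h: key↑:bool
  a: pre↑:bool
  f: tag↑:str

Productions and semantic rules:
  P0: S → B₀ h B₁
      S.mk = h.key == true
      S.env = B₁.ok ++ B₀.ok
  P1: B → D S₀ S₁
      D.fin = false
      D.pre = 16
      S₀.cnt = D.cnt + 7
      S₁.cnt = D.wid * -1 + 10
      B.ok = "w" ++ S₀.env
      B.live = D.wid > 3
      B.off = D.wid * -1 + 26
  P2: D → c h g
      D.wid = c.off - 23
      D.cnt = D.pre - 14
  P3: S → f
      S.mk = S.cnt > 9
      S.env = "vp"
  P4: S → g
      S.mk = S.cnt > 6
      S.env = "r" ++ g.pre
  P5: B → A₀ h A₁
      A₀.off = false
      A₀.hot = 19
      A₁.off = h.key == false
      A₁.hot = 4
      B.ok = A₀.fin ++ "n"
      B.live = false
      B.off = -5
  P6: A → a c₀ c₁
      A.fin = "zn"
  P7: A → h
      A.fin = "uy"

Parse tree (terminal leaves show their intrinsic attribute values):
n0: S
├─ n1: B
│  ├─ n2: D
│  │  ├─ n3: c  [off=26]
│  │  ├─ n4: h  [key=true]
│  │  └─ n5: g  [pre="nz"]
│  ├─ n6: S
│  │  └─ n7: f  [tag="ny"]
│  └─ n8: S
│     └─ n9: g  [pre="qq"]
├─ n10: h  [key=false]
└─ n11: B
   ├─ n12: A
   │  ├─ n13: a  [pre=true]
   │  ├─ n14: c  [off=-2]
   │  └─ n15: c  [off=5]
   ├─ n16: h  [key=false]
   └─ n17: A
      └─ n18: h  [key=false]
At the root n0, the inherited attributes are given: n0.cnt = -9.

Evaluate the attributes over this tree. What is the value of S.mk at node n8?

1. n0.cnt = -9  [given at root]
2. n2.fin = false  [false]
3. n2.pre = 16  [16]
4. n3.off = 26  [terminal]
5. n4.key = true  [terminal]
6. n5.pre = "nz"  [terminal]
7. n2.wid = 3  [c.off - 23]
8. n2.cnt = 2  [D.pre - 14]
9. n6.cnt = 9  [D.cnt + 7]
10. n7.tag = "ny"  [terminal]
11. n6.mk = false  [S.cnt > 9]
12. n6.env = "vp"  ["vp"]
13. n8.cnt = 7  [D.wid * -1 + 10]
14. n9.pre = "qq"  [terminal]
15. n8.mk = true  [S.cnt > 6]
16. n8.env = "rqq"  ["r" ++ g.pre]
17. n1.ok = "wvp"  ["w" ++ S₀.env]
18. n1.live = false  [D.wid > 3]
19. n1.off = 23  [D.wid * -1 + 26]
20. n10.key = false  [terminal]
21. n12.off = false  [false]
22. n12.hot = 19  [19]
23. n13.pre = true  [terminal]
24. n14.off = -2  [terminal]
25. n15.off = 5  [terminal]
26. n12.fin = "zn"  ["zn"]
27. n16.key = false  [terminal]
28. n17.off = true  [h.key == false]
29. n17.hot = 4  [4]
30. n18.key = false  [terminal]
31. n17.fin = "uy"  ["uy"]
32. n11.ok = "znn"  [A₀.fin ++ "n"]
33. n11.live = false  [false]
34. n11.off = -5  [-5]
35. n0.mk = false  [h.key == true]
36. n0.env = "znnwvp"  [B₁.ok ++ B₀.ok]

true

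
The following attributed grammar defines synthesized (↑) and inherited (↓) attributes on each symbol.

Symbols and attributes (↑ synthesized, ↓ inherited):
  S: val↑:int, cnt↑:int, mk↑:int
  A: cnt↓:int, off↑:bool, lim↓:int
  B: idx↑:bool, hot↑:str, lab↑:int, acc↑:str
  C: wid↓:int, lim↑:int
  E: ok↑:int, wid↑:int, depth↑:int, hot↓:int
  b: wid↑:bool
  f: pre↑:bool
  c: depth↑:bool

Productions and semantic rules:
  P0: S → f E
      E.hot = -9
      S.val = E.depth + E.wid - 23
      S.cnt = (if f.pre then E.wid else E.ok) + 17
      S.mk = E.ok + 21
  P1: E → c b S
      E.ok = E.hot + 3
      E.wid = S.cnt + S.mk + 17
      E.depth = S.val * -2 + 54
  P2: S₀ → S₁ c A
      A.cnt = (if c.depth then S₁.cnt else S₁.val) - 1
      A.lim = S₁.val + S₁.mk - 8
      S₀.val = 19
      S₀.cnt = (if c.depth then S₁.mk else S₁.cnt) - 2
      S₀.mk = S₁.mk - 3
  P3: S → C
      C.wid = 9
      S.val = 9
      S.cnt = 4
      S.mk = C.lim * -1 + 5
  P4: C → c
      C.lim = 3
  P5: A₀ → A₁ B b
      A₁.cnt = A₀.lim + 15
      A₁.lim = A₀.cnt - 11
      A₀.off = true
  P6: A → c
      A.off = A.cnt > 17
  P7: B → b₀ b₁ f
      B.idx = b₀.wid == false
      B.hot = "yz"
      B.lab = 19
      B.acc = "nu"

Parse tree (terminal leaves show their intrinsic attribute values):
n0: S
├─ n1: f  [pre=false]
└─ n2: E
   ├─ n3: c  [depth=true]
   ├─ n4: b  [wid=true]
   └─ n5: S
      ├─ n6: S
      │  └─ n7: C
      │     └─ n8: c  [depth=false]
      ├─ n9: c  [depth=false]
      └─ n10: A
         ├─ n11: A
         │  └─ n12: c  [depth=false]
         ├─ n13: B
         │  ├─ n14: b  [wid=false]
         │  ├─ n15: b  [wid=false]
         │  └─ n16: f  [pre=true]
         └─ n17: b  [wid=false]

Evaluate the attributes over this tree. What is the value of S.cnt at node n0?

11

1. n1.pre = false  [terminal]
2. n2.hot = -9  [-9]
3. n3.depth = true  [terminal]
4. n4.wid = true  [terminal]
5. n7.wid = 9  [9]
6. n8.depth = false  [terminal]
7. n7.lim = 3  [3]
8. n6.val = 9  [9]
9. n6.cnt = 4  [4]
10. n6.mk = 2  [C.lim * -1 + 5]
11. n9.depth = false  [terminal]
12. n10.cnt = 8  [(if c.depth then S₁.cnt else S₁.val) - 1]
13. n10.lim = 3  [S₁.val + S₁.mk - 8]
14. n11.cnt = 18  [A₀.lim + 15]
15. n11.lim = -3  [A₀.cnt - 11]
16. n12.depth = false  [terminal]
17. n11.off = true  [A.cnt > 17]
18. n14.wid = false  [terminal]
19. n15.wid = false  [terminal]
20. n16.pre = true  [terminal]
21. n13.idx = true  [b₀.wid == false]
22. n13.hot = "yz"  ["yz"]
23. n13.lab = 19  [19]
24. n13.acc = "nu"  ["nu"]
25. n17.wid = false  [terminal]
26. n10.off = true  [true]
27. n5.val = 19  [19]
28. n5.cnt = 2  [(if c.depth then S₁.mk else S₁.cnt) - 2]
29. n5.mk = -1  [S₁.mk - 3]
30. n2.ok = -6  [E.hot + 3]
31. n2.wid = 18  [S.cnt + S.mk + 17]
32. n2.depth = 16  [S.val * -2 + 54]
33. n0.val = 11  [E.depth + E.wid - 23]
34. n0.cnt = 11  [(if f.pre then E.wid else E.ok) + 17]
35. n0.mk = 15  [E.ok + 21]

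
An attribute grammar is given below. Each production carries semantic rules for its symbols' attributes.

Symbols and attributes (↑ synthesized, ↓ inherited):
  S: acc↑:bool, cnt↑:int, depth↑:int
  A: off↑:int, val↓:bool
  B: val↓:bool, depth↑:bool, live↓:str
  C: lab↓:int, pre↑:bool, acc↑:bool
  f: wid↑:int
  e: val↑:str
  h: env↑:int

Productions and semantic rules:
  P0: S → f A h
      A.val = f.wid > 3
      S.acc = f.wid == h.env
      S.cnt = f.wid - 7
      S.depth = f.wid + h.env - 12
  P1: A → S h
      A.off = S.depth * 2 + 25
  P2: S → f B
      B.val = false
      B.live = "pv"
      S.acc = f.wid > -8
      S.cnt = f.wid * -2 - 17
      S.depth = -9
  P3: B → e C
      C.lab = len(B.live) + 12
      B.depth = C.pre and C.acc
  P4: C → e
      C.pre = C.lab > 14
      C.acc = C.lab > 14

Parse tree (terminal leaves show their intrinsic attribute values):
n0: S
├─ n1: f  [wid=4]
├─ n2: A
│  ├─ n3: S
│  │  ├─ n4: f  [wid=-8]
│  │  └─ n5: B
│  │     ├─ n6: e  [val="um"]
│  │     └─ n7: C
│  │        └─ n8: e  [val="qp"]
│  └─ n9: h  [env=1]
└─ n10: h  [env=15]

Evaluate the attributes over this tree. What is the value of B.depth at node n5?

1. n1.wid = 4  [terminal]
2. n2.val = true  [f.wid > 3]
3. n4.wid = -8  [terminal]
4. n5.val = false  [false]
5. n5.live = "pv"  ["pv"]
6. n6.val = "um"  [terminal]
7. n7.lab = 14  [len(B.live) + 12]
8. n8.val = "qp"  [terminal]
9. n7.pre = false  [C.lab > 14]
10. n7.acc = false  [C.lab > 14]
11. n5.depth = false  [C.pre and C.acc]
12. n3.acc = false  [f.wid > -8]
13. n3.cnt = -1  [f.wid * -2 - 17]
14. n3.depth = -9  [-9]
15. n9.env = 1  [terminal]
16. n2.off = 7  [S.depth * 2 + 25]
17. n10.env = 15  [terminal]
18. n0.acc = false  [f.wid == h.env]
19. n0.cnt = -3  [f.wid - 7]
20. n0.depth = 7  [f.wid + h.env - 12]

false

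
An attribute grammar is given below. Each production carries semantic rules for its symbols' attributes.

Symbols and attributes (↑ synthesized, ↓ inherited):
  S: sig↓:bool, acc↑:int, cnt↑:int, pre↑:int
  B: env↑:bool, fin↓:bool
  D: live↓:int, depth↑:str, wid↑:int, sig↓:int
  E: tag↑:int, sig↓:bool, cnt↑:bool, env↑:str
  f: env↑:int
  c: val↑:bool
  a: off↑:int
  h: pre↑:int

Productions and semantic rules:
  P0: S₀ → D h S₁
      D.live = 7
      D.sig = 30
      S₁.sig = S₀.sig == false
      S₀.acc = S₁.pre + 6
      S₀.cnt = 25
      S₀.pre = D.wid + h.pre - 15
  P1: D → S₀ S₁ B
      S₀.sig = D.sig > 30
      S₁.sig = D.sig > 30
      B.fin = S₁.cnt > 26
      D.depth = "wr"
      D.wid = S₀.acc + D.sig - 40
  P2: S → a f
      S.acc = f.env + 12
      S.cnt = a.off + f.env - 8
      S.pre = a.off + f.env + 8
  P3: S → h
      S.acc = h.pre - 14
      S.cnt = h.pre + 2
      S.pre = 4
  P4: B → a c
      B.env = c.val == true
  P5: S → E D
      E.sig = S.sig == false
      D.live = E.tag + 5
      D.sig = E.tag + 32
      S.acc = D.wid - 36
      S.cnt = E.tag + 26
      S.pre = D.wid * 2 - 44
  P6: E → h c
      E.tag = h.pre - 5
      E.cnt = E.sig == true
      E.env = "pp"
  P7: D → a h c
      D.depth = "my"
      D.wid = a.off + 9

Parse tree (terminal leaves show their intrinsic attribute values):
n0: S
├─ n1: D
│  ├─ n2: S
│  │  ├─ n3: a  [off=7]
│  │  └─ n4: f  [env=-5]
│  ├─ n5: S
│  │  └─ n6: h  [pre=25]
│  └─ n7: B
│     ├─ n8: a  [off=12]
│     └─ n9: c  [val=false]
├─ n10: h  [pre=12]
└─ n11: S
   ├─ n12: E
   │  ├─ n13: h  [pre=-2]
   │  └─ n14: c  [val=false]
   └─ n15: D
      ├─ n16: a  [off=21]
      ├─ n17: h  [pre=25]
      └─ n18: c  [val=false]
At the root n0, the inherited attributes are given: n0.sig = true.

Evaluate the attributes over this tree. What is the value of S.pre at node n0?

-6

1. n0.sig = true  [given at root]
2. n1.live = 7  [7]
3. n1.sig = 30  [30]
4. n2.sig = false  [D.sig > 30]
5. n3.off = 7  [terminal]
6. n4.env = -5  [terminal]
7. n2.acc = 7  [f.env + 12]
8. n2.cnt = -6  [a.off + f.env - 8]
9. n2.pre = 10  [a.off + f.env + 8]
10. n5.sig = false  [D.sig > 30]
11. n6.pre = 25  [terminal]
12. n5.acc = 11  [h.pre - 14]
13. n5.cnt = 27  [h.pre + 2]
14. n5.pre = 4  [4]
15. n7.fin = true  [S₁.cnt > 26]
16. n8.off = 12  [terminal]
17. n9.val = false  [terminal]
18. n7.env = false  [c.val == true]
19. n1.depth = "wr"  ["wr"]
20. n1.wid = -3  [S₀.acc + D.sig - 40]
21. n10.pre = 12  [terminal]
22. n11.sig = false  [S₀.sig == false]
23. n12.sig = true  [S.sig == false]
24. n13.pre = -2  [terminal]
25. n14.val = false  [terminal]
26. n12.tag = -7  [h.pre - 5]
27. n12.cnt = true  [E.sig == true]
28. n12.env = "pp"  ["pp"]
29. n15.live = -2  [E.tag + 5]
30. n15.sig = 25  [E.tag + 32]
31. n16.off = 21  [terminal]
32. n17.pre = 25  [terminal]
33. n18.val = false  [terminal]
34. n15.depth = "my"  ["my"]
35. n15.wid = 30  [a.off + 9]
36. n11.acc = -6  [D.wid - 36]
37. n11.cnt = 19  [E.tag + 26]
38. n11.pre = 16  [D.wid * 2 - 44]
39. n0.acc = 22  [S₁.pre + 6]
40. n0.cnt = 25  [25]
41. n0.pre = -6  [D.wid + h.pre - 15]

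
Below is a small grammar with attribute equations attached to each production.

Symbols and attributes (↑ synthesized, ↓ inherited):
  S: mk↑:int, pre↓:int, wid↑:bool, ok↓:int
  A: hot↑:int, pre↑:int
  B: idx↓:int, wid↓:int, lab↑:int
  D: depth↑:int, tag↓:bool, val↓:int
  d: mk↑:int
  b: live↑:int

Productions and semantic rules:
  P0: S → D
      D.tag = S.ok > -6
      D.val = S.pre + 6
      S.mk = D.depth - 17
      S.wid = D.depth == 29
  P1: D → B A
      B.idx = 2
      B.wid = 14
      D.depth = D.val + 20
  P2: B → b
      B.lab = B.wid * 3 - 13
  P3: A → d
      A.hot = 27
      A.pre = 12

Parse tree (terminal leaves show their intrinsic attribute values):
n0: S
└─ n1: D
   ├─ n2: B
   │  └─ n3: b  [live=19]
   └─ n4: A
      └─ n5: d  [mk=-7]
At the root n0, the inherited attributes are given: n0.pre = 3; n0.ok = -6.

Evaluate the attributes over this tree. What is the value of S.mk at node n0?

1. n0.pre = 3  [given at root]
2. n0.ok = -6  [given at root]
3. n1.tag = false  [S.ok > -6]
4. n1.val = 9  [S.pre + 6]
5. n2.idx = 2  [2]
6. n2.wid = 14  [14]
7. n3.live = 19  [terminal]
8. n2.lab = 29  [B.wid * 3 - 13]
9. n5.mk = -7  [terminal]
10. n4.hot = 27  [27]
11. n4.pre = 12  [12]
12. n1.depth = 29  [D.val + 20]
13. n0.mk = 12  [D.depth - 17]
14. n0.wid = true  [D.depth == 29]

12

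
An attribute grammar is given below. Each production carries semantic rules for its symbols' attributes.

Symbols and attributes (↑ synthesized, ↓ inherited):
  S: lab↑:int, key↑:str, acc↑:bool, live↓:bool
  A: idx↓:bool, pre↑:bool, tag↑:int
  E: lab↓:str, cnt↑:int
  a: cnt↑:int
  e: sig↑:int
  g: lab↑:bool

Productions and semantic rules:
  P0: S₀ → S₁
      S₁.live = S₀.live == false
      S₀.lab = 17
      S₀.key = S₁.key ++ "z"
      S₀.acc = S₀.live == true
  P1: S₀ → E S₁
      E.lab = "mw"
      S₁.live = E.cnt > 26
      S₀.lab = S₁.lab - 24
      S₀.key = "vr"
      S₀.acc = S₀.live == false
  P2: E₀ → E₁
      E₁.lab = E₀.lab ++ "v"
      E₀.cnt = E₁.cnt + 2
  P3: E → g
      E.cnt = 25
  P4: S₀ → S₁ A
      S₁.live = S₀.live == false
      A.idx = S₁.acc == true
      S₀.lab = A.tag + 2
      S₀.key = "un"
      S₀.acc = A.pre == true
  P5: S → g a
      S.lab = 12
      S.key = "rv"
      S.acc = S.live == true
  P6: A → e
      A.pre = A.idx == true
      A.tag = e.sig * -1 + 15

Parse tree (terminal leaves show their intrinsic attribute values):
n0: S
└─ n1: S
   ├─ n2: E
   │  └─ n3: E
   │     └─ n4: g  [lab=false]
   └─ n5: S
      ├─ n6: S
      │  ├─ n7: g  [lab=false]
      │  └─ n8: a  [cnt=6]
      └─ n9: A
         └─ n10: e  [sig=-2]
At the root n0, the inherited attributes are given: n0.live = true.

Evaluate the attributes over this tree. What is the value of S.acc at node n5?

1. n0.live = true  [given at root]
2. n1.live = false  [S₀.live == false]
3. n2.lab = "mw"  ["mw"]
4. n3.lab = "mwv"  [E₀.lab ++ "v"]
5. n4.lab = false  [terminal]
6. n3.cnt = 25  [25]
7. n2.cnt = 27  [E₁.cnt + 2]
8. n5.live = true  [E.cnt > 26]
9. n6.live = false  [S₀.live == false]
10. n7.lab = false  [terminal]
11. n8.cnt = 6  [terminal]
12. n6.lab = 12  [12]
13. n6.key = "rv"  ["rv"]
14. n6.acc = false  [S.live == true]
15. n9.idx = false  [S₁.acc == true]
16. n10.sig = -2  [terminal]
17. n9.pre = false  [A.idx == true]
18. n9.tag = 17  [e.sig * -1 + 15]
19. n5.lab = 19  [A.tag + 2]
20. n5.key = "un"  ["un"]
21. n5.acc = false  [A.pre == true]
22. n1.lab = -5  [S₁.lab - 24]
23. n1.key = "vr"  ["vr"]
24. n1.acc = true  [S₀.live == false]
25. n0.lab = 17  [17]
26. n0.key = "vrz"  [S₁.key ++ "z"]
27. n0.acc = true  [S₀.live == true]

false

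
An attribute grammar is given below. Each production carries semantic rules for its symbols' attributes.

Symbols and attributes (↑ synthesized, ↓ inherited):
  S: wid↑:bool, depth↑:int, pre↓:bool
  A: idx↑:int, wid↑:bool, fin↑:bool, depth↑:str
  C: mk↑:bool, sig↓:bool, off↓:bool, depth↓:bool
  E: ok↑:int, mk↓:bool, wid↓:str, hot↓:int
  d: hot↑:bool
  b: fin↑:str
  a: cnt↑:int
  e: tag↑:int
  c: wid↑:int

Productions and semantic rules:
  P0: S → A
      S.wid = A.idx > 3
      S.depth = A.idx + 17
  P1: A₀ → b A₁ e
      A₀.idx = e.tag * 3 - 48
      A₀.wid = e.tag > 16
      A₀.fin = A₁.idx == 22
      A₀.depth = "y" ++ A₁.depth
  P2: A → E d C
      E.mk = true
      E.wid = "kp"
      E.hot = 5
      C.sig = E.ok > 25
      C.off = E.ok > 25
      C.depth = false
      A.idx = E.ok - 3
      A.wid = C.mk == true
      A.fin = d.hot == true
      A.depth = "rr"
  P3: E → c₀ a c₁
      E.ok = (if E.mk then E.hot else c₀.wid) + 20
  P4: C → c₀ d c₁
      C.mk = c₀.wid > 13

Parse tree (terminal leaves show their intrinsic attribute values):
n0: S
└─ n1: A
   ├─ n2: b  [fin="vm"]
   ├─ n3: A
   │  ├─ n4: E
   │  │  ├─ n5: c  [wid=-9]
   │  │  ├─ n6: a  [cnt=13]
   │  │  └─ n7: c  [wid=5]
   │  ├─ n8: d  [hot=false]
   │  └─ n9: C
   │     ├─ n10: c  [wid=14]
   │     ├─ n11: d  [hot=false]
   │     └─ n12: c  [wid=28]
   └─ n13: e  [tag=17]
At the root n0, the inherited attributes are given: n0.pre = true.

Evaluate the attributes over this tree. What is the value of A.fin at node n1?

1. n0.pre = true  [given at root]
2. n2.fin = "vm"  [terminal]
3. n4.mk = true  [true]
4. n4.wid = "kp"  ["kp"]
5. n4.hot = 5  [5]
6. n5.wid = -9  [terminal]
7. n6.cnt = 13  [terminal]
8. n7.wid = 5  [terminal]
9. n4.ok = 25  [(if E.mk then E.hot else c₀.wid) + 20]
10. n8.hot = false  [terminal]
11. n9.sig = false  [E.ok > 25]
12. n9.off = false  [E.ok > 25]
13. n9.depth = false  [false]
14. n10.wid = 14  [terminal]
15. n11.hot = false  [terminal]
16. n12.wid = 28  [terminal]
17. n9.mk = true  [c₀.wid > 13]
18. n3.idx = 22  [E.ok - 3]
19. n3.wid = true  [C.mk == true]
20. n3.fin = false  [d.hot == true]
21. n3.depth = "rr"  ["rr"]
22. n13.tag = 17  [terminal]
23. n1.idx = 3  [e.tag * 3 - 48]
24. n1.wid = true  [e.tag > 16]
25. n1.fin = true  [A₁.idx == 22]
26. n1.depth = "yrr"  ["y" ++ A₁.depth]
27. n0.wid = false  [A.idx > 3]
28. n0.depth = 20  [A.idx + 17]

true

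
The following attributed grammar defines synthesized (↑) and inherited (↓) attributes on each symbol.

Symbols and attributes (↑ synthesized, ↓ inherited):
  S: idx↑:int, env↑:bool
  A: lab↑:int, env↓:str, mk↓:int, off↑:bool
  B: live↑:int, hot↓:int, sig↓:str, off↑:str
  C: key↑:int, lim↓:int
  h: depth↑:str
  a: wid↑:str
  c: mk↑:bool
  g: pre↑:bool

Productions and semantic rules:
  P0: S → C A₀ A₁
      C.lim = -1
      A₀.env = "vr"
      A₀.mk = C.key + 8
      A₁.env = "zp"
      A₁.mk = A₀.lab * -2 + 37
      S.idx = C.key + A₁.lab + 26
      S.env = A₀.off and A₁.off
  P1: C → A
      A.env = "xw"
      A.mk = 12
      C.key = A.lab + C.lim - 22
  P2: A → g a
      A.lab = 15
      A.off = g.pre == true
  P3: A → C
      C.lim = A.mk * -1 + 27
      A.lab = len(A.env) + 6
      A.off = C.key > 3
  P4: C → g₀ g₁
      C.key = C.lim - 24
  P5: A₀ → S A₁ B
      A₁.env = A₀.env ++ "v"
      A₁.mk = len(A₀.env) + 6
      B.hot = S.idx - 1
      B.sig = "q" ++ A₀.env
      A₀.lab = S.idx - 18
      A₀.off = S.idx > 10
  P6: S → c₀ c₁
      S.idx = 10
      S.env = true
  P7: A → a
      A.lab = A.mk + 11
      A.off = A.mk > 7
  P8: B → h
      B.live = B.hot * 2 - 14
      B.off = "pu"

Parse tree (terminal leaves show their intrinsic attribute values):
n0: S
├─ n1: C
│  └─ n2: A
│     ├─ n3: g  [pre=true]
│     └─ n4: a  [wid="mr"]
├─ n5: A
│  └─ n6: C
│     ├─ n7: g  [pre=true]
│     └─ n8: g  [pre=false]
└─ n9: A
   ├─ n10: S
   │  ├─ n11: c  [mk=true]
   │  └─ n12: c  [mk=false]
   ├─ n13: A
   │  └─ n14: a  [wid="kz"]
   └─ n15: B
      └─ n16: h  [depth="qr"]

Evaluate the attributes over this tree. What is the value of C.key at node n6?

3

1. n1.lim = -1  [-1]
2. n2.env = "xw"  ["xw"]
3. n2.mk = 12  [12]
4. n3.pre = true  [terminal]
5. n4.wid = "mr"  [terminal]
6. n2.lab = 15  [15]
7. n2.off = true  [g.pre == true]
8. n1.key = -8  [A.lab + C.lim - 22]
9. n5.env = "vr"  ["vr"]
10. n5.mk = 0  [C.key + 8]
11. n6.lim = 27  [A.mk * -1 + 27]
12. n7.pre = true  [terminal]
13. n8.pre = false  [terminal]
14. n6.key = 3  [C.lim - 24]
15. n5.lab = 8  [len(A.env) + 6]
16. n5.off = false  [C.key > 3]
17. n9.env = "zp"  ["zp"]
18. n9.mk = 21  [A₀.lab * -2 + 37]
19. n11.mk = true  [terminal]
20. n12.mk = false  [terminal]
21. n10.idx = 10  [10]
22. n10.env = true  [true]
23. n13.env = "zpv"  [A₀.env ++ "v"]
24. n13.mk = 8  [len(A₀.env) + 6]
25. n14.wid = "kz"  [terminal]
26. n13.lab = 19  [A.mk + 11]
27. n13.off = true  [A.mk > 7]
28. n15.hot = 9  [S.idx - 1]
29. n15.sig = "qzp"  ["q" ++ A₀.env]
30. n16.depth = "qr"  [terminal]
31. n15.live = 4  [B.hot * 2 - 14]
32. n15.off = "pu"  ["pu"]
33. n9.lab = -8  [S.idx - 18]
34. n9.off = false  [S.idx > 10]
35. n0.idx = 10  [C.key + A₁.lab + 26]
36. n0.env = false  [A₀.off and A₁.off]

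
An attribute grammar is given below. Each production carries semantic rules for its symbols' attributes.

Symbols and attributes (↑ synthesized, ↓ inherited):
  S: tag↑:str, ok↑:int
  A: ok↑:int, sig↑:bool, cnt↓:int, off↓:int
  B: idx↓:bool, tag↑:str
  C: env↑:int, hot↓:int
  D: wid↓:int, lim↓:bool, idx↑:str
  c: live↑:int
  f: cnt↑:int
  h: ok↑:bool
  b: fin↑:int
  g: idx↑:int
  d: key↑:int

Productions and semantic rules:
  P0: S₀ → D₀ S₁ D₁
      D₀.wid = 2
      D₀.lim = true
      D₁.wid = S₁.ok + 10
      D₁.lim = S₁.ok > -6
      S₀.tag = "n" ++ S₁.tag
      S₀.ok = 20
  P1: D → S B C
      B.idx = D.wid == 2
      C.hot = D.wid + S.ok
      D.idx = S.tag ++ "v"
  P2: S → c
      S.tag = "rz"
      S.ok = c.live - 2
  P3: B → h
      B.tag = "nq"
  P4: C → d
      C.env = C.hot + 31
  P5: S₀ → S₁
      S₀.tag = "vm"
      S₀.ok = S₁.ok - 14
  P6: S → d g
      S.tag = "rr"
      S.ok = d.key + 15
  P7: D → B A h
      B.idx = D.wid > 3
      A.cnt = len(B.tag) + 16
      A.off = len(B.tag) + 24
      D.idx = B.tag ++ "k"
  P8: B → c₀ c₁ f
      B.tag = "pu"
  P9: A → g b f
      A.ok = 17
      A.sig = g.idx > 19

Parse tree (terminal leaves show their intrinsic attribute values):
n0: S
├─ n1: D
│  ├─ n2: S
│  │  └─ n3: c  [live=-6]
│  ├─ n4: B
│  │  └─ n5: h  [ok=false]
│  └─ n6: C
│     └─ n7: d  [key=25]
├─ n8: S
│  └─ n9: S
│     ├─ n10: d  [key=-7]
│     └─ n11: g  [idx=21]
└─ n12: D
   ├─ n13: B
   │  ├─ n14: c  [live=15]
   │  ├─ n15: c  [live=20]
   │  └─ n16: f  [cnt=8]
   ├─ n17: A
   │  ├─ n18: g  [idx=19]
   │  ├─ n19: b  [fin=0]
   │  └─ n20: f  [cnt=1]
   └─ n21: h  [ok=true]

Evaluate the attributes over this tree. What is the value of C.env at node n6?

25

1. n1.wid = 2  [2]
2. n1.lim = true  [true]
3. n3.live = -6  [terminal]
4. n2.tag = "rz"  ["rz"]
5. n2.ok = -8  [c.live - 2]
6. n4.idx = true  [D.wid == 2]
7. n5.ok = false  [terminal]
8. n4.tag = "nq"  ["nq"]
9. n6.hot = -6  [D.wid + S.ok]
10. n7.key = 25  [terminal]
11. n6.env = 25  [C.hot + 31]
12. n1.idx = "rzv"  [S.tag ++ "v"]
13. n10.key = -7  [terminal]
14. n11.idx = 21  [terminal]
15. n9.tag = "rr"  ["rr"]
16. n9.ok = 8  [d.key + 15]
17. n8.tag = "vm"  ["vm"]
18. n8.ok = -6  [S₁.ok - 14]
19. n12.wid = 4  [S₁.ok + 10]
20. n12.lim = false  [S₁.ok > -6]
21. n13.idx = true  [D.wid > 3]
22. n14.live = 15  [terminal]
23. n15.live = 20  [terminal]
24. n16.cnt = 8  [terminal]
25. n13.tag = "pu"  ["pu"]
26. n17.cnt = 18  [len(B.tag) + 16]
27. n17.off = 26  [len(B.tag) + 24]
28. n18.idx = 19  [terminal]
29. n19.fin = 0  [terminal]
30. n20.cnt = 1  [terminal]
31. n17.ok = 17  [17]
32. n17.sig = false  [g.idx > 19]
33. n21.ok = true  [terminal]
34. n12.idx = "puk"  [B.tag ++ "k"]
35. n0.tag = "nvm"  ["n" ++ S₁.tag]
36. n0.ok = 20  [20]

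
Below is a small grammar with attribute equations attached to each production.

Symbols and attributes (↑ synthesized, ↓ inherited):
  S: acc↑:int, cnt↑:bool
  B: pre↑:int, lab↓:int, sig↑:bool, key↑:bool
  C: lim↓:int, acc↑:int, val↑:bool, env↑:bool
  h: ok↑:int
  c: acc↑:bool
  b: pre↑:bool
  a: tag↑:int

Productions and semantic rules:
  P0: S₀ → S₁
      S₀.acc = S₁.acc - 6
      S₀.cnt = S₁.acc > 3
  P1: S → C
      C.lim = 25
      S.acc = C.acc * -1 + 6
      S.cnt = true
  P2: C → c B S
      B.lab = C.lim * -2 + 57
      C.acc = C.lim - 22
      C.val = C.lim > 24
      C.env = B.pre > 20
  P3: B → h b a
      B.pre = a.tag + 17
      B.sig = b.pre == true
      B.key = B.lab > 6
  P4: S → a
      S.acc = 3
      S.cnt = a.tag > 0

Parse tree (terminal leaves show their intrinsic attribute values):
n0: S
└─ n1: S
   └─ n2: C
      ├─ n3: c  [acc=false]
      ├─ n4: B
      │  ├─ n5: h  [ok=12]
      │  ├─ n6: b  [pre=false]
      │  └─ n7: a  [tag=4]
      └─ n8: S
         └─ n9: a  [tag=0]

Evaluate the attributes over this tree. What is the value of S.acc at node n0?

-3

1. n2.lim = 25  [25]
2. n3.acc = false  [terminal]
3. n4.lab = 7  [C.lim * -2 + 57]
4. n5.ok = 12  [terminal]
5. n6.pre = false  [terminal]
6. n7.tag = 4  [terminal]
7. n4.pre = 21  [a.tag + 17]
8. n4.sig = false  [b.pre == true]
9. n4.key = true  [B.lab > 6]
10. n9.tag = 0  [terminal]
11. n8.acc = 3  [3]
12. n8.cnt = false  [a.tag > 0]
13. n2.acc = 3  [C.lim - 22]
14. n2.val = true  [C.lim > 24]
15. n2.env = true  [B.pre > 20]
16. n1.acc = 3  [C.acc * -1 + 6]
17. n1.cnt = true  [true]
18. n0.acc = -3  [S₁.acc - 6]
19. n0.cnt = false  [S₁.acc > 3]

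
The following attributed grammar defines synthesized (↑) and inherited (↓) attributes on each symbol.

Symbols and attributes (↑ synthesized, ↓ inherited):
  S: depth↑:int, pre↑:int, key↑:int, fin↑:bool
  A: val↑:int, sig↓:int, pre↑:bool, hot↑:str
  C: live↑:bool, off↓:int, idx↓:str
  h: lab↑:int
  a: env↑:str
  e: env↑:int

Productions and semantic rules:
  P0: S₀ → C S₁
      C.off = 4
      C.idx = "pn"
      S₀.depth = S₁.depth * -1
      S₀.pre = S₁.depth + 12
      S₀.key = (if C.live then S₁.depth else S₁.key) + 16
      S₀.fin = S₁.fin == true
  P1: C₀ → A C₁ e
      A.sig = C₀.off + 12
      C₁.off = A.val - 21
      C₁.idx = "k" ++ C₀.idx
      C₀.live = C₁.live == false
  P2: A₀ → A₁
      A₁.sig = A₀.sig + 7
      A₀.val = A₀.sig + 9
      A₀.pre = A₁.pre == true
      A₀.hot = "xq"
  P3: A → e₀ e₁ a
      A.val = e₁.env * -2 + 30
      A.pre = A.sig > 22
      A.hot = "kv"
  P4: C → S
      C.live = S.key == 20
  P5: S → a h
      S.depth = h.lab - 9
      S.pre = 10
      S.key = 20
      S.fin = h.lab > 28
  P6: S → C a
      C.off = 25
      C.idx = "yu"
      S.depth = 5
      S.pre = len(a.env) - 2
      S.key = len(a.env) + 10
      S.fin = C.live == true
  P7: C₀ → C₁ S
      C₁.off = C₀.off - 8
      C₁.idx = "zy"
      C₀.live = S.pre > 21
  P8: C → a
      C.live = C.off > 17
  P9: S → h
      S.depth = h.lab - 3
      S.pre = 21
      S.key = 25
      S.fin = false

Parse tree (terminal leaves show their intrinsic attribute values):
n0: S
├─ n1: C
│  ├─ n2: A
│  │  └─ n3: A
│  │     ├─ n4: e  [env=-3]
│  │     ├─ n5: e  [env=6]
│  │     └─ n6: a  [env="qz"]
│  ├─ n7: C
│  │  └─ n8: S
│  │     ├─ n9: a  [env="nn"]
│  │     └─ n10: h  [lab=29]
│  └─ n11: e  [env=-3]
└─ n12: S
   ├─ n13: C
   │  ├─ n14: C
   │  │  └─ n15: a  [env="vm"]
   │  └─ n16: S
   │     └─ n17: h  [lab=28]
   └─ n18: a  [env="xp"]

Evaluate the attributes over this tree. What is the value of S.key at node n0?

28

1. n1.off = 4  [4]
2. n1.idx = "pn"  ["pn"]
3. n2.sig = 16  [C₀.off + 12]
4. n3.sig = 23  [A₀.sig + 7]
5. n4.env = -3  [terminal]
6. n5.env = 6  [terminal]
7. n6.env = "qz"  [terminal]
8. n3.val = 18  [e₁.env * -2 + 30]
9. n3.pre = true  [A.sig > 22]
10. n3.hot = "kv"  ["kv"]
11. n2.val = 25  [A₀.sig + 9]
12. n2.pre = true  [A₁.pre == true]
13. n2.hot = "xq"  ["xq"]
14. n7.off = 4  [A.val - 21]
15. n7.idx = "kpn"  ["k" ++ C₀.idx]
16. n9.env = "nn"  [terminal]
17. n10.lab = 29  [terminal]
18. n8.depth = 20  [h.lab - 9]
19. n8.pre = 10  [10]
20. n8.key = 20  [20]
21. n8.fin = true  [h.lab > 28]
22. n7.live = true  [S.key == 20]
23. n11.env = -3  [terminal]
24. n1.live = false  [C₁.live == false]
25. n13.off = 25  [25]
26. n13.idx = "yu"  ["yu"]
27. n14.off = 17  [C₀.off - 8]
28. n14.idx = "zy"  ["zy"]
29. n15.env = "vm"  [terminal]
30. n14.live = false  [C.off > 17]
31. n17.lab = 28  [terminal]
32. n16.depth = 25  [h.lab - 3]
33. n16.pre = 21  [21]
34. n16.key = 25  [25]
35. n16.fin = false  [false]
36. n13.live = false  [S.pre > 21]
37. n18.env = "xp"  [terminal]
38. n12.depth = 5  [5]
39. n12.pre = 0  [len(a.env) - 2]
40. n12.key = 12  [len(a.env) + 10]
41. n12.fin = false  [C.live == true]
42. n0.depth = -5  [S₁.depth * -1]
43. n0.pre = 17  [S₁.depth + 12]
44. n0.key = 28  [(if C.live then S₁.depth else S₁.key) + 16]
45. n0.fin = false  [S₁.fin == true]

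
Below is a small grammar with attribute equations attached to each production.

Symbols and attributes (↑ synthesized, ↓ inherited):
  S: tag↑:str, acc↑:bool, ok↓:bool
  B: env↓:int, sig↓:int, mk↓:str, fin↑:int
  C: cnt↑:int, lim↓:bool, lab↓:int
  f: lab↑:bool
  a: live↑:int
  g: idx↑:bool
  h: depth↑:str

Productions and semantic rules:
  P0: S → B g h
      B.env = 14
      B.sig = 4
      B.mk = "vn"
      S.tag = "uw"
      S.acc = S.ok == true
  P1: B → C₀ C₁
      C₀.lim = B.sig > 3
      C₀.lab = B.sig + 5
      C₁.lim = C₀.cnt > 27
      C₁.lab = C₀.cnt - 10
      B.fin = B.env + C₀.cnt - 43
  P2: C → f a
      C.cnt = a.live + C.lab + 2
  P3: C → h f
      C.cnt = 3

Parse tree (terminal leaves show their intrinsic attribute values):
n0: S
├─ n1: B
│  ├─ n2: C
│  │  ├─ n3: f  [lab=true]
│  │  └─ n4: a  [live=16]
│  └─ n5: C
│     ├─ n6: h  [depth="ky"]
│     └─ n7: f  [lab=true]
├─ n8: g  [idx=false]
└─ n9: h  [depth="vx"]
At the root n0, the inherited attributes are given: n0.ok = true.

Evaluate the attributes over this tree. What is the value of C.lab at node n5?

1. n0.ok = true  [given at root]
2. n1.env = 14  [14]
3. n1.sig = 4  [4]
4. n1.mk = "vn"  ["vn"]
5. n2.lim = true  [B.sig > 3]
6. n2.lab = 9  [B.sig + 5]
7. n3.lab = true  [terminal]
8. n4.live = 16  [terminal]
9. n2.cnt = 27  [a.live + C.lab + 2]
10. n5.lim = false  [C₀.cnt > 27]
11. n5.lab = 17  [C₀.cnt - 10]
12. n6.depth = "ky"  [terminal]
13. n7.lab = true  [terminal]
14. n5.cnt = 3  [3]
15. n1.fin = -2  [B.env + C₀.cnt - 43]
16. n8.idx = false  [terminal]
17. n9.depth = "vx"  [terminal]
18. n0.tag = "uw"  ["uw"]
19. n0.acc = true  [S.ok == true]

17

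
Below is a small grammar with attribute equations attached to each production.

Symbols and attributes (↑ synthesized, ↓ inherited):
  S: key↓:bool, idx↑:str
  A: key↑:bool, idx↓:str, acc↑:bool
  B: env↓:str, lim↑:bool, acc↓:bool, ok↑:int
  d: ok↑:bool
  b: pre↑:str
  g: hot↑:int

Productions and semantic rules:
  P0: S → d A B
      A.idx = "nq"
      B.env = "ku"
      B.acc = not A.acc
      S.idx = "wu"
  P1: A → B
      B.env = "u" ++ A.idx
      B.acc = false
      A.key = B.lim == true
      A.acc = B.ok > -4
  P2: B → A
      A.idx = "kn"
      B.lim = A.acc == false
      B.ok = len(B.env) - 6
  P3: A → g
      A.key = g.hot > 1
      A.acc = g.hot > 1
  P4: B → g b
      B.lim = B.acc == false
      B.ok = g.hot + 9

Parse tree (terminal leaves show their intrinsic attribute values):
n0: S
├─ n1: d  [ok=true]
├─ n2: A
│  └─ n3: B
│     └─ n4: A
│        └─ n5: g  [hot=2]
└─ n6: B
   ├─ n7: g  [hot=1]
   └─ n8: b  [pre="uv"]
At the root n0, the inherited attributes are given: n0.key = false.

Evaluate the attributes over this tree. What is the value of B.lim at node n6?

true

1. n0.key = false  [given at root]
2. n1.ok = true  [terminal]
3. n2.idx = "nq"  ["nq"]
4. n3.env = "unq"  ["u" ++ A.idx]
5. n3.acc = false  [false]
6. n4.idx = "kn"  ["kn"]
7. n5.hot = 2  [terminal]
8. n4.key = true  [g.hot > 1]
9. n4.acc = true  [g.hot > 1]
10. n3.lim = false  [A.acc == false]
11. n3.ok = -3  [len(B.env) - 6]
12. n2.key = false  [B.lim == true]
13. n2.acc = true  [B.ok > -4]
14. n6.env = "ku"  ["ku"]
15. n6.acc = false  [not A.acc]
16. n7.hot = 1  [terminal]
17. n8.pre = "uv"  [terminal]
18. n6.lim = true  [B.acc == false]
19. n6.ok = 10  [g.hot + 9]
20. n0.idx = "wu"  ["wu"]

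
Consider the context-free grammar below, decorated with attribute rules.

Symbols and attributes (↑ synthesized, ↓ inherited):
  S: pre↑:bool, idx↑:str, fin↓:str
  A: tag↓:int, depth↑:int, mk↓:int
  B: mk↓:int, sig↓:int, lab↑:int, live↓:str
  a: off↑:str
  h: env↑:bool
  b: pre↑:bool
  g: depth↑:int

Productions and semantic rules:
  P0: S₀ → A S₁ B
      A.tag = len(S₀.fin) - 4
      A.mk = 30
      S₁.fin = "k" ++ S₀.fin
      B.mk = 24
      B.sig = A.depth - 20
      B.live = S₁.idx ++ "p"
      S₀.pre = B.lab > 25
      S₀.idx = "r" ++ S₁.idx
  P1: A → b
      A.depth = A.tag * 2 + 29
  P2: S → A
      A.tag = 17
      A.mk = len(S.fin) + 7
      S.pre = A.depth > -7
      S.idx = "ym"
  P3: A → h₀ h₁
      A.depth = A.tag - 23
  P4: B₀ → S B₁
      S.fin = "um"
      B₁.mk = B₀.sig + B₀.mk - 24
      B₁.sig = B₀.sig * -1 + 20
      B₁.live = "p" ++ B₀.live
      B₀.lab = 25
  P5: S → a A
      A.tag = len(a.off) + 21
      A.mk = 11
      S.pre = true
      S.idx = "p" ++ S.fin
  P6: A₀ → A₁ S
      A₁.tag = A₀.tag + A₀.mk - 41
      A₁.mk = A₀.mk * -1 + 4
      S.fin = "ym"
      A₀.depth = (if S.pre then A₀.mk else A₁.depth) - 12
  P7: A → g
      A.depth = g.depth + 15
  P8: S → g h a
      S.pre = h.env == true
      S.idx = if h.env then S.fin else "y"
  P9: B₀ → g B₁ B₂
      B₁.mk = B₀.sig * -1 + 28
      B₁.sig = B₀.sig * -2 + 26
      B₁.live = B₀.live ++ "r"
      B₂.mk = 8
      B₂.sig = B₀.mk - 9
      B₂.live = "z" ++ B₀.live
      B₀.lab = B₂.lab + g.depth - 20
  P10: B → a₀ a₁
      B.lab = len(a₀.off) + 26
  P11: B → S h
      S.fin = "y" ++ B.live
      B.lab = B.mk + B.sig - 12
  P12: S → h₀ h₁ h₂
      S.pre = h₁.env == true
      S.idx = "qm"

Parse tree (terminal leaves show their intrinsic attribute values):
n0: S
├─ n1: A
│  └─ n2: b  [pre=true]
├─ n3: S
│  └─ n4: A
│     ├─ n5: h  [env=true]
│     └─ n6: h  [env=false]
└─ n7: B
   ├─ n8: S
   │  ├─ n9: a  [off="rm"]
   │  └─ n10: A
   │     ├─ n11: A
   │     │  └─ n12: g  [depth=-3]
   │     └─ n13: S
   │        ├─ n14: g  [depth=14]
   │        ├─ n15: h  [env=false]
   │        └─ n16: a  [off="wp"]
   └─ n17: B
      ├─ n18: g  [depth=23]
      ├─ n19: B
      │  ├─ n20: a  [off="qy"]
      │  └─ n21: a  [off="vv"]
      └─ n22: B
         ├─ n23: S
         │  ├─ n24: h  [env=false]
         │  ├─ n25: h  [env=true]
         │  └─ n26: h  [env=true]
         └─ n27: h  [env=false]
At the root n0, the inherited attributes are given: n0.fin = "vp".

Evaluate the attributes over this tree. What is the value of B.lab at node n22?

-8

1. n0.fin = "vp"  [given at root]
2. n1.tag = -2  [len(S₀.fin) - 4]
3. n1.mk = 30  [30]
4. n2.pre = true  [terminal]
5. n1.depth = 25  [A.tag * 2 + 29]
6. n3.fin = "kvp"  ["k" ++ S₀.fin]
7. n4.tag = 17  [17]
8. n4.mk = 10  [len(S.fin) + 7]
9. n5.env = true  [terminal]
10. n6.env = false  [terminal]
11. n4.depth = -6  [A.tag - 23]
12. n3.pre = true  [A.depth > -7]
13. n3.idx = "ym"  ["ym"]
14. n7.mk = 24  [24]
15. n7.sig = 5  [A.depth - 20]
16. n7.live = "ymp"  [S₁.idx ++ "p"]
17. n8.fin = "um"  ["um"]
18. n9.off = "rm"  [terminal]
19. n10.tag = 23  [len(a.off) + 21]
20. n10.mk = 11  [11]
21. n11.tag = -7  [A₀.tag + A₀.mk - 41]
22. n11.mk = -7  [A₀.mk * -1 + 4]
23. n12.depth = -3  [terminal]
24. n11.depth = 12  [g.depth + 15]
25. n13.fin = "ym"  ["ym"]
26. n14.depth = 14  [terminal]
27. n15.env = false  [terminal]
28. n16.off = "wp"  [terminal]
29. n13.pre = false  [h.env == true]
30. n13.idx = "y"  [if h.env then S.fin else "y"]
31. n10.depth = 0  [(if S.pre then A₀.mk else A₁.depth) - 12]
32. n8.pre = true  [true]
33. n8.idx = "pum"  ["p" ++ S.fin]
34. n17.mk = 5  [B₀.sig + B₀.mk - 24]
35. n17.sig = 15  [B₀.sig * -1 + 20]
36. n17.live = "pymp"  ["p" ++ B₀.live]
37. n18.depth = 23  [terminal]
38. n19.mk = 13  [B₀.sig * -1 + 28]
39. n19.sig = -4  [B₀.sig * -2 + 26]
40. n19.live = "pympr"  [B₀.live ++ "r"]
41. n20.off = "qy"  [terminal]
42. n21.off = "vv"  [terminal]
43. n19.lab = 28  [len(a₀.off) + 26]
44. n22.mk = 8  [8]
45. n22.sig = -4  [B₀.mk - 9]
46. n22.live = "zpymp"  ["z" ++ B₀.live]
47. n23.fin = "yzpymp"  ["y" ++ B.live]
48. n24.env = false  [terminal]
49. n25.env = true  [terminal]
50. n26.env = true  [terminal]
51. n23.pre = true  [h₁.env == true]
52. n23.idx = "qm"  ["qm"]
53. n27.env = false  [terminal]
54. n22.lab = -8  [B.mk + B.sig - 12]
55. n17.lab = -5  [B₂.lab + g.depth - 20]
56. n7.lab = 25  [25]
57. n0.pre = false  [B.lab > 25]
58. n0.idx = "rym"  ["r" ++ S₁.idx]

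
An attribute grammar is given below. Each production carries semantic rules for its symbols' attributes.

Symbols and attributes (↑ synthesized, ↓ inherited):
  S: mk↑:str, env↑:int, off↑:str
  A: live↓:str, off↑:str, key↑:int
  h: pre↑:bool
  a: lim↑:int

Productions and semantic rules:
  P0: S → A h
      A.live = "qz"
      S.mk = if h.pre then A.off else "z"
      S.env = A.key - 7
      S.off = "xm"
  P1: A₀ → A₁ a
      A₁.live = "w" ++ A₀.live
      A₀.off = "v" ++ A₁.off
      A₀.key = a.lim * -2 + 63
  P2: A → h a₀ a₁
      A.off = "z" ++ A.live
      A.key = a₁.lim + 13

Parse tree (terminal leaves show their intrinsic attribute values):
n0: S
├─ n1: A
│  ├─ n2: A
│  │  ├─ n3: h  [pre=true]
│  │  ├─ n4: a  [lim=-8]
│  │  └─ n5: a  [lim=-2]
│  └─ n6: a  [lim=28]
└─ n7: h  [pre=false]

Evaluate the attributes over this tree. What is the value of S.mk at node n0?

"z"

1. n1.live = "qz"  ["qz"]
2. n2.live = "wqz"  ["w" ++ A₀.live]
3. n3.pre = true  [terminal]
4. n4.lim = -8  [terminal]
5. n5.lim = -2  [terminal]
6. n2.off = "zwqz"  ["z" ++ A.live]
7. n2.key = 11  [a₁.lim + 13]
8. n6.lim = 28  [terminal]
9. n1.off = "vzwqz"  ["v" ++ A₁.off]
10. n1.key = 7  [a.lim * -2 + 63]
11. n7.pre = false  [terminal]
12. n0.mk = "z"  [if h.pre then A.off else "z"]
13. n0.env = 0  [A.key - 7]
14. n0.off = "xm"  ["xm"]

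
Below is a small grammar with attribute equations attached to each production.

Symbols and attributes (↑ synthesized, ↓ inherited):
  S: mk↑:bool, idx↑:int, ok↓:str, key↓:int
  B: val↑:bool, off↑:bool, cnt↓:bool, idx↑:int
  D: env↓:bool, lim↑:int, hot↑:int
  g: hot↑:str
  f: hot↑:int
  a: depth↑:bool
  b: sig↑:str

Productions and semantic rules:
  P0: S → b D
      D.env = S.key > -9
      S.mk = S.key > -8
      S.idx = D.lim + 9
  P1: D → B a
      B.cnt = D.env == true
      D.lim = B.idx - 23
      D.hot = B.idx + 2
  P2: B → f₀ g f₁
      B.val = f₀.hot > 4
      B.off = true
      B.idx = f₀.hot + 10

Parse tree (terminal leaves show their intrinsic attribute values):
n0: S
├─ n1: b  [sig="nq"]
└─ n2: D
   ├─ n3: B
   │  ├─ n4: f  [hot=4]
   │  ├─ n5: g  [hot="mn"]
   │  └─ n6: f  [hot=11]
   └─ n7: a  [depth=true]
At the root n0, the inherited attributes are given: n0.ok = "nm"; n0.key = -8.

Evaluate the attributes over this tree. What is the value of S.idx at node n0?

1. n0.ok = "nm"  [given at root]
2. n0.key = -8  [given at root]
3. n1.sig = "nq"  [terminal]
4. n2.env = true  [S.key > -9]
5. n3.cnt = true  [D.env == true]
6. n4.hot = 4  [terminal]
7. n5.hot = "mn"  [terminal]
8. n6.hot = 11  [terminal]
9. n3.val = false  [f₀.hot > 4]
10. n3.off = true  [true]
11. n3.idx = 14  [f₀.hot + 10]
12. n7.depth = true  [terminal]
13. n2.lim = -9  [B.idx - 23]
14. n2.hot = 16  [B.idx + 2]
15. n0.mk = false  [S.key > -8]
16. n0.idx = 0  [D.lim + 9]

0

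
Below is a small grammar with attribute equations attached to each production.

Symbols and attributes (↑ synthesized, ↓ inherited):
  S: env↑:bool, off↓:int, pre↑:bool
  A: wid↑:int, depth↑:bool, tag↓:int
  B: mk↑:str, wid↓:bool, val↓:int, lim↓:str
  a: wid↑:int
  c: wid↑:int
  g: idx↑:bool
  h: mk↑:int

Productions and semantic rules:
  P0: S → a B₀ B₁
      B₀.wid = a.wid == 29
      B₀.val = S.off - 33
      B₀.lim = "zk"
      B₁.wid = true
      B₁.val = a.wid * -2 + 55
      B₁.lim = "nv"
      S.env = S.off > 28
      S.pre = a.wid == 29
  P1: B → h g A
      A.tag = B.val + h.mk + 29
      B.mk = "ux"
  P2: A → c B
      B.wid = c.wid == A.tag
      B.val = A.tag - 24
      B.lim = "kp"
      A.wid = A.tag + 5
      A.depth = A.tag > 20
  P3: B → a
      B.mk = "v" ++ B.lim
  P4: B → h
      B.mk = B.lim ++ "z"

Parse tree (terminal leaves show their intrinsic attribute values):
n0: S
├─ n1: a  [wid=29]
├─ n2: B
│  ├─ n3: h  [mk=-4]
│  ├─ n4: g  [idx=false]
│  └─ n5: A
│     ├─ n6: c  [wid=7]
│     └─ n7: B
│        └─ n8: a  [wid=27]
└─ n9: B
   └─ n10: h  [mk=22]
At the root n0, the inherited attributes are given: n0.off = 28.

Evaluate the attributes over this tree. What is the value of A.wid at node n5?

25

1. n0.off = 28  [given at root]
2. n1.wid = 29  [terminal]
3. n2.wid = true  [a.wid == 29]
4. n2.val = -5  [S.off - 33]
5. n2.lim = "zk"  ["zk"]
6. n3.mk = -4  [terminal]
7. n4.idx = false  [terminal]
8. n5.tag = 20  [B.val + h.mk + 29]
9. n6.wid = 7  [terminal]
10. n7.wid = false  [c.wid == A.tag]
11. n7.val = -4  [A.tag - 24]
12. n7.lim = "kp"  ["kp"]
13. n8.wid = 27  [terminal]
14. n7.mk = "vkp"  ["v" ++ B.lim]
15. n5.wid = 25  [A.tag + 5]
16. n5.depth = false  [A.tag > 20]
17. n2.mk = "ux"  ["ux"]
18. n9.wid = true  [true]
19. n9.val = -3  [a.wid * -2 + 55]
20. n9.lim = "nv"  ["nv"]
21. n10.mk = 22  [terminal]
22. n9.mk = "nvz"  [B.lim ++ "z"]
23. n0.env = false  [S.off > 28]
24. n0.pre = true  [a.wid == 29]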